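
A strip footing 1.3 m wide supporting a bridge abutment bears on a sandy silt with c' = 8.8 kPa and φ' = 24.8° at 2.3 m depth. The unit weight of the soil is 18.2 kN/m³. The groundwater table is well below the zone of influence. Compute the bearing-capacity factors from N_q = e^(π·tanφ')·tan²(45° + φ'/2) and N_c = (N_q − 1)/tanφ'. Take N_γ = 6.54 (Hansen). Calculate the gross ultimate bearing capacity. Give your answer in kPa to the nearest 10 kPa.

tan24.8° = 0.4621, so N_q = e^(π×0.4621)·tan²(57.4°) = 4.27 × 2.445 = 10.44.
N_c = (10.44 − 1)/tan24.8° = 20.43.
q = γ·D_f = 18.2 × 2.3 = 41.86 kPa.
c·N_c = 8.8 × 20.431 = 179.79 kPa
q·N_q = 41.86 × 10.44 = 437.03 kPa
0.5·γ·B·N_γ = 0.5 × 18.2 × 1.3 × 6.54 = 77.368 kPa
q_ult = 179.79 + 437.03 + 77.368 = 694.19 kPa.

q_ult ≈ 690 kPa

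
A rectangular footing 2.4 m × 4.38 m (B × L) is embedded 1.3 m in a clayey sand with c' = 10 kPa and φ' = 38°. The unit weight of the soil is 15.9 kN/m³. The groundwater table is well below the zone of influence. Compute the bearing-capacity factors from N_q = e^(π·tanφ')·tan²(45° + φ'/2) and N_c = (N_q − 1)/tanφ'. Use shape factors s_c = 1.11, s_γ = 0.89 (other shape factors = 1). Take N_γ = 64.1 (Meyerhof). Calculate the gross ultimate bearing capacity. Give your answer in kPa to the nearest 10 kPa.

tan38° = 0.7813, so N_q = e^(π×0.7813)·tan²(64°) = 11.64 × 4.204 = 48.93.
N_c = (48.93 − 1)/tan38° = 61.35.
Overburden at base level: q = 15.9 × 1.3 = 20.67 kPa.
Cohesion term c·N_c·s_c = 10 × 61.352 × 1.11 = 681 kPa; surcharge term q·N_q = 20.67 × 48.933 = 1011.5 kPa; self-weight term 0.5·γ·B·N_γ·s_γ = 0.5 × 15.9 × 2.4 × 64.1 × 0.89 = 1088.5 kPa.
q_ult = 681 + 1011.5 + 1088.5 = 2780.9 kPa.

q_ult ≈ 2780 kPa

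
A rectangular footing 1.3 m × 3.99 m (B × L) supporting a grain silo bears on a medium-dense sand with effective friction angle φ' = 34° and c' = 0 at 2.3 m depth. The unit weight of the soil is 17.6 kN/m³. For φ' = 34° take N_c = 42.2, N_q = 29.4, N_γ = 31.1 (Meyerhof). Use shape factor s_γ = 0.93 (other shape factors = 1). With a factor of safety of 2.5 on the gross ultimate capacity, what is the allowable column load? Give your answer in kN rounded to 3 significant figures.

P_all ≈ 3160 kN

Effective surcharge at the founding depth q = γ·D_f = 17.6 × 2.3 = 40.48 kPa.
q_ult = q·N_q + 0.5·γ·B·N_γ·s_γ
     = 40.48 × 29.4 + 0.5 × 17.6 × 1.3 × 31.1 × 0.93
     = 1190.1 + 330.88 = 1521 kPa.
Gross allowable pressure q_all = 1521 / 2.5 = 608.4 kPa.
Footing area = 5.187 m², so allowable column load = 608.4 × 5.187 = 3155.8 kN.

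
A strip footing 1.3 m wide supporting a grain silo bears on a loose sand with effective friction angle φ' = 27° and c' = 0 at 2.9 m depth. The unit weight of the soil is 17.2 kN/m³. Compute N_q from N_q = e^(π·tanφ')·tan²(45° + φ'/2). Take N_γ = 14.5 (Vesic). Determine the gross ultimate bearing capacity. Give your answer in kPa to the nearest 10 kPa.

q_ult ≈ 820 kPa

tan27° = 0.5095, so N_q = e^(π×0.5095)·tan²(58.5°) = 4.957 × 2.663 = 13.2.
Overburden at base level: q = 17.2 × 2.9 = 49.88 kPa.
Surcharge term q·N_q = 49.88 × 13.199 = 658.37 kPa; self-weight term 0.5·γ·B·N_γ = 0.5 × 17.2 × 1.3 × 14.5 = 162.11 kPa.
q_ult = 658.37 + 162.11 = 820.48 kPa.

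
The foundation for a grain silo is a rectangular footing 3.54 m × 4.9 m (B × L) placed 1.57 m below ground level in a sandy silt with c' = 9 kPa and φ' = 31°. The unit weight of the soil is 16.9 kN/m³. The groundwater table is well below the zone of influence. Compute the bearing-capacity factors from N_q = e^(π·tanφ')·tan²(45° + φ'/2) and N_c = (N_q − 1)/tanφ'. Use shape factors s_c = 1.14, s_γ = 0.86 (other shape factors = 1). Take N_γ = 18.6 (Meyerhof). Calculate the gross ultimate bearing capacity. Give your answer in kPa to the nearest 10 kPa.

tan31° = 0.6009, so N_q = e^(π×0.6009)·tan²(60.5°) = 6.604 × 3.124 = 20.63.
N_c = (20.63 − 1)/tan31° = 32.67.
Effective surcharge at the founding depth q = γ·D_f = 16.9 × 1.57 = 26.533 kPa.
q_ult = c·N_c·s_c + q·N_q + 0.5·γ·B·N_γ·s_γ
     = 9 × 32.671 × 1.14 + 26.533 × 20.631 + 0.5 × 16.9 × 3.54 × 18.6 × 0.86
     = 335.21 + 547.4 + 478.49 = 1361.1 kPa.

q_ult ≈ 1360 kPa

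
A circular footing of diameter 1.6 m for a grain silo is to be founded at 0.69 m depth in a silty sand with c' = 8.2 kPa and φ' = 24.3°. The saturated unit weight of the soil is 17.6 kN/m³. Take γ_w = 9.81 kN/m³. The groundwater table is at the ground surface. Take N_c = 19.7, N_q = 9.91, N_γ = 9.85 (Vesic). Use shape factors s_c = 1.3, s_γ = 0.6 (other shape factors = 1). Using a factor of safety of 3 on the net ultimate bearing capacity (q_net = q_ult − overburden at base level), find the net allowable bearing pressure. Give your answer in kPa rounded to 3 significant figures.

With the water table at the surface the whole profile is submerged: γ' = 17.6 − 9.81 = 7.79 kN/m³, so q = γ'·D_f = 5.3751 kPa; the same γ' applies in the ½γBN_γ term.
q_ult = c·N_c·s_c + q·N_q + 0.5·γ·B·N_γ·s_γ
     = 8.2 × 19.7 × 1.3 + 5.3751 × 9.91 + 0.5 × 7.79 × 1.6 × 9.85 × 0.6
     = 210 + 53.267 + 36.831 = 300.1 kPa.
q_net = 300.1 − 5.3751 = 294.73 kPa.
q_all(net) = 294.73 / 3 = 98.242 kPa.

q_all(net) ≈ 98.2 kPa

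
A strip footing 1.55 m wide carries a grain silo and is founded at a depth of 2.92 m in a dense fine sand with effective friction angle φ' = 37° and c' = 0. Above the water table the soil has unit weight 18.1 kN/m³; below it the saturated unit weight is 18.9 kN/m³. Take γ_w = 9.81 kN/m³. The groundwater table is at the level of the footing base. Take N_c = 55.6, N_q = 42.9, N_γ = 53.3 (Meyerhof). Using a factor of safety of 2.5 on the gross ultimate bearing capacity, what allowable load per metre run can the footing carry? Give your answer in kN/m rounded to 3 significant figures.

q = γ·D_f = 18.1 × 2.92 = 52.852 kPa.
For the ½γBN_γ term take γ' = 18.9 − 9.81 = 9.09 kN/m³ (soil below base is submerged).
q·N_q = 52.852 × 42.9 = 2267.4 kPa
0.5·γ·B·N_γ = 0.5 × 9.09 × 1.55 × 53.3 = 375.49 kPa
q_ult = 2267.4 + 375.49 = 2642.8 kPa.
Gross allowable pressure q_all = 2642.8 / 2.5 = 1057.1 kPa.
Allowable wall load = q_all × B = 1057.1 × 1.55 = 1638.6 kN per metre run.

≈ 1640 kN/m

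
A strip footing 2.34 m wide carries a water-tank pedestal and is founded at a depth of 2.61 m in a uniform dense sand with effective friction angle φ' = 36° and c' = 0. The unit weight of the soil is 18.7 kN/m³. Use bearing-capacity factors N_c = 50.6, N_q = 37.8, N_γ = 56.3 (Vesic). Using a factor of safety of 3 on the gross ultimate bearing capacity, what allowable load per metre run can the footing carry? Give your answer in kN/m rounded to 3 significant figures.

≈ 2400 kN/m

Effective surcharge at the founding depth q = γ·D_f = 18.7 × 2.61 = 48.807 kPa.
q_ult = q·N_q + 0.5·γ·B·N_γ
     = 48.807 × 37.8 + 0.5 × 18.7 × 2.34 × 56.3
     = 1844.9 + 1231.8 = 3076.7 kPa.
Gross allowable pressure q_all = 3076.7 / 3 = 1025.6 kPa.
Allowable wall load = q_all × B = 1025.6 × 2.34 = 2399.8 kN per metre run.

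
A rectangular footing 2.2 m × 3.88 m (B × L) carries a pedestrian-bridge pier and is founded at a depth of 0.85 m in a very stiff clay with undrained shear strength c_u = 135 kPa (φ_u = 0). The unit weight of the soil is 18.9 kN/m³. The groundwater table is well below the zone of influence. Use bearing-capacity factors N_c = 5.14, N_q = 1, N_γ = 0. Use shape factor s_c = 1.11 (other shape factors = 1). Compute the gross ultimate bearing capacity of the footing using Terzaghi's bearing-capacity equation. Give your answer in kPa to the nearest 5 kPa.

q_ult ≈ 785 kPa

q = γ·D_f = 18.9 × 0.85 = 16.065 kPa.
c·N_c·s_c = 135 × 5.14 × 1.11 = 770.23 kPa
q·N_q = 16.065 × 1 = 16.065 kPa
q_ult = 770.23 + 16.065 = 786.29 kPa.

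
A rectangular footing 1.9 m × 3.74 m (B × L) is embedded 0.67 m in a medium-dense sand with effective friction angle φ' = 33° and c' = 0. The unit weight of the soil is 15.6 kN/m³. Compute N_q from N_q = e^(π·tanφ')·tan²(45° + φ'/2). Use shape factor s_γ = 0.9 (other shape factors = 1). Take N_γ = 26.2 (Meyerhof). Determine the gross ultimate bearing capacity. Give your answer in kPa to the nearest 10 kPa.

q_ult ≈ 620 kPa

tan33° = 0.6494, so N_q = e^(π×0.6494)·tan²(61.5°) = 7.692 × 3.392 = 26.09.
Effective surcharge at the founding depth q = γ·D_f = 15.6 × 0.67 = 10.452 kPa.
q_ult = q·N_q + 0.5·γ·B·N_γ·s_γ
     = 10.452 × 26.092 + 0.5 × 15.6 × 1.9 × 26.2 × 0.9
     = 272.71 + 349.46 = 622.17 kPa.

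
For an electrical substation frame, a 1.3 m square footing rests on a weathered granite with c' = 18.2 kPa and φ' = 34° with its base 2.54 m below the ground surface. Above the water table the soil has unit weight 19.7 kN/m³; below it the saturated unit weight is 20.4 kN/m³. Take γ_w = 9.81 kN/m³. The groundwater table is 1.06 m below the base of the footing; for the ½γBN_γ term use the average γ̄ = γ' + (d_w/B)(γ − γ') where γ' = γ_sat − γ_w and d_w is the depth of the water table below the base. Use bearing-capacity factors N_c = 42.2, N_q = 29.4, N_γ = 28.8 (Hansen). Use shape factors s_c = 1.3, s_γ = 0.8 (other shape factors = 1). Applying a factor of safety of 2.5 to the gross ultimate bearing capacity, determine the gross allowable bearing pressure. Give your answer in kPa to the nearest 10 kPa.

q_all ≈ 1100 kPa

Overburden at base level: q = 19.7 × 2.54 = 50.038 kPa.
The water table is 1.06 m below the base (< B = 1.3 m), so the ½γBN_γ term uses γ̄ = γ' + (d_w/B)(γ − γ') = 10.59 + (1.06/1.3)(19.7 − 10.59) = 18.018 kN/m³.
Cohesion term c·N_c·s_c = 18.2 × 42.2 × 1.3 = 998.45 kPa; surcharge term q·N_q = 50.038 × 29.4 = 1471.1 kPa; self-weight term 0.5·γ·B·N_γ·s_γ = 0.5 × 18.018 × 1.3 × 28.8 × 0.8 = 269.84 kPa.
q_ult = 998.45 + 1471.1 + 269.84 = 2739.4 kPa.
q_all = q_ult / FS = 2739.4 / 2.5 = 1095.8 kPa.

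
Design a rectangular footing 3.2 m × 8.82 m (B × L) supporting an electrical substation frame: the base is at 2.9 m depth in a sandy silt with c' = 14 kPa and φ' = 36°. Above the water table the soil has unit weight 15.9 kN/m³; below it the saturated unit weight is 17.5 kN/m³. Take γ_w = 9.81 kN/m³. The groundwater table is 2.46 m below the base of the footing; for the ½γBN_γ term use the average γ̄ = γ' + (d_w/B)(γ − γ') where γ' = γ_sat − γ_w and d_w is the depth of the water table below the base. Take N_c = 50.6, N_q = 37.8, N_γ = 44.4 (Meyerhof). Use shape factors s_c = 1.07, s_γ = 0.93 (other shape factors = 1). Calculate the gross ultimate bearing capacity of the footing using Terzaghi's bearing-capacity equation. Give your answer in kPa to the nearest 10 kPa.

q_ult ≈ 3430 kPa

Overburden at base level: q = 15.9 × 2.9 = 46.11 kPa.
The water table is 2.46 m below the base (< B = 3.2 m), so the ½γBN_γ term uses γ̄ = γ' + (d_w/B)(γ − γ') = 7.69 + (2.46/3.2)(15.9 − 7.69) = 14.001 kN/m³.
Cohesion term c·N_c·s_c = 14 × 50.6 × 1.07 = 757.99 kPa; surcharge term q·N_q = 46.11 × 37.8 = 1743 kPa; self-weight term 0.5·γ·B·N_γ·s_γ = 0.5 × 14.001 × 3.2 × 44.4 × 0.93 = 925.04 kPa.
q_ult = 757.99 + 1743 + 925.04 = 3426 kPa.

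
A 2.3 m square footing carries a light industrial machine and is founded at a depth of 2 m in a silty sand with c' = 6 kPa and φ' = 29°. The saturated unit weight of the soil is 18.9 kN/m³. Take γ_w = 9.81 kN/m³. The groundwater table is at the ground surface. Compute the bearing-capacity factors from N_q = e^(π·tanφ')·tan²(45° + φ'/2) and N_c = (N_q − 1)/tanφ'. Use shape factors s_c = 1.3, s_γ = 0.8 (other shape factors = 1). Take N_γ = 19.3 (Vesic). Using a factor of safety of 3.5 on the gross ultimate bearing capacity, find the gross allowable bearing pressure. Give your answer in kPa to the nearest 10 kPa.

q_all ≈ 190 kPa

N_q = e^(π·tan29°)·tan²(59.5°) = 16.44; N_c = (N_q − 1)/tanφ' = 27.86.
γ' = 18.9 − 9.81 = 9.09 kN/m³ (submerged throughout). q = 9.09 × 2 = 18.18 kPa; the same γ' applies in the ½γBN_γ term.
c·N_c·s_c = 6 × 27.86 × 1.3 = 217.31 kPa
q·N_q = 18.18 × 16.443 = 298.94 kPa
0.5·γ·B·N_γ·s_γ = 0.5 × 9.09 × 2.3 × 19.3 × 0.8 = 161.4 kPa
q_ult = 217.31 + 298.94 + 161.4 = 677.65 kPa.
q_all = 677.65 / 3.5 = 193.62 kPa.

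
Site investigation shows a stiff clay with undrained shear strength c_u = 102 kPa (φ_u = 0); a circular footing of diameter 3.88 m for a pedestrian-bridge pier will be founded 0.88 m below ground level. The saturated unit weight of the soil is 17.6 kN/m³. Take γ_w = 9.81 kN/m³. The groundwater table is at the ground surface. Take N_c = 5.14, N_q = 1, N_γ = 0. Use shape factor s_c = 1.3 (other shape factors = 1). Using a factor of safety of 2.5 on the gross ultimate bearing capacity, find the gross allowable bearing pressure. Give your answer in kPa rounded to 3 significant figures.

q_all ≈ 275 kPa

γ' = 17.6 − 9.81 = 7.79 kN/m³ (submerged throughout). q = 7.79 × 0.88 = 6.8552 kPa.
c·N_c·s_c = 102 × 5.14 × 1.3 = 681.56 kPa
q·N_q = 6.8552 × 1 = 6.8552 kPa
q_ult = 681.56 + 6.8552 = 688.42 kPa.
q_all = 688.42 / 2.5 = 275.37 kPa.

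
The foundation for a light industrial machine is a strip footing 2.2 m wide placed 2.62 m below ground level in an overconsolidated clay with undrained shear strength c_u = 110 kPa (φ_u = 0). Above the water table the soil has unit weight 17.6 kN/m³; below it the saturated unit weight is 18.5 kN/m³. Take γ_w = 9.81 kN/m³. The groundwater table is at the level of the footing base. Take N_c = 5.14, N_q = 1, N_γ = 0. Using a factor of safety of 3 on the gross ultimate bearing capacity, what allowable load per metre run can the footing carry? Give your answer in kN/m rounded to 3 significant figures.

Effective surcharge at the founding depth q = γ·D_f = 17.6 × 2.62 = 46.112 kPa.
q_ult = c·N_c + q·N_q
     = 110 × 5.14 + 46.112 × 1
     = 565.4 + 46.112 = 611.51 kPa.
Gross allowable pressure q_all = 611.51 / 3 = 203.84 kPa.
Allowable wall load = q_all × B = 203.84 × 2.2 = 448.44 kN per metre run.

≈ 448 kN/m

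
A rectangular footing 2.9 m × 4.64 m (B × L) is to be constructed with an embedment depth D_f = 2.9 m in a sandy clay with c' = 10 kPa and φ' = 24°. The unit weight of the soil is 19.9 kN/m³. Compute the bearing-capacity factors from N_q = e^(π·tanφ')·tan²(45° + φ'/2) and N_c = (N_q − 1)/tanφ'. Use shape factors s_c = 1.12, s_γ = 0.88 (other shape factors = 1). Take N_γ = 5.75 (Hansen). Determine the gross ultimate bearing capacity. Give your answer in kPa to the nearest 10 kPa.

tan24° = 0.4452, so N_q = e^(π×0.4452)·tan²(57°) = 4.05 × 2.371 = 9.6.
N_c = (9.6 − 1)/tan24° = 19.32.
Effective surcharge at the founding depth q = γ·D_f = 19.9 × 2.9 = 57.71 kPa.
q_ult = c·N_c·s_c + q·N_q + 0.5·γ·B·N_γ·s_γ
     = 10 × 19.324 × 1.12 + 57.71 × 9.6034 + 0.5 × 19.9 × 2.9 × 5.75 × 0.88
     = 216.42 + 554.21 + 146.01 = 916.64 kPa.

q_ult ≈ 920 kPa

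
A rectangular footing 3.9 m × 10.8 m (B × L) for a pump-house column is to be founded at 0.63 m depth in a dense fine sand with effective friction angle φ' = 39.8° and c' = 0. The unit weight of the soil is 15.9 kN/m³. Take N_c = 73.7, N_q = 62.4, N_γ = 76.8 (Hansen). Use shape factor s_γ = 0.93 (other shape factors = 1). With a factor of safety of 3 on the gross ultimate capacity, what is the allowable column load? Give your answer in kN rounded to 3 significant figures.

Overburden at base level: q = 15.9 × 0.63 = 10.017 kPa.
Surcharge term q·N_q = 10.017 × 62.4 = 625.06 kPa; self-weight term 0.5·γ·B·N_γ·s_γ = 0.5 × 15.9 × 3.9 × 76.8 × 0.93 = 2214.5 kPa.
q_ult = 625.06 + 2214.5 = 2839.6 kPa.
Gross allowable pressure q_all = 2839.6 / 3 = 946.52 kPa.
Footing area = 42.12 m², so allowable column load = 946.52 × 42.12 = 39867 kN.

P_all ≈ 39900 kN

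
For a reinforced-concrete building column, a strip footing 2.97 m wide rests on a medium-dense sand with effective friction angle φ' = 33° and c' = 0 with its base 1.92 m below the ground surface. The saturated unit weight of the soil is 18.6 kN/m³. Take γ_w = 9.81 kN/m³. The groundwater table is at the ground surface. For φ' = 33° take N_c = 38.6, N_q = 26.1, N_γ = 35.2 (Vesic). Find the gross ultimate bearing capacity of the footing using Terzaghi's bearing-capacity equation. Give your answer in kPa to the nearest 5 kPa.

q_ult ≈ 900 kPa

γ' = 18.6 − 9.81 = 8.79 kN/m³ (submerged throughout). q = 8.79 × 1.92 = 16.877 kPa; the same γ' applies in the ½γBN_γ term.
q·N_q = 16.877 × 26.1 = 440.48 kPa
0.5·γ·B·N_γ = 0.5 × 8.79 × 2.97 × 35.2 = 459.47 kPa
q_ult = 440.48 + 459.47 = 899.96 kPa.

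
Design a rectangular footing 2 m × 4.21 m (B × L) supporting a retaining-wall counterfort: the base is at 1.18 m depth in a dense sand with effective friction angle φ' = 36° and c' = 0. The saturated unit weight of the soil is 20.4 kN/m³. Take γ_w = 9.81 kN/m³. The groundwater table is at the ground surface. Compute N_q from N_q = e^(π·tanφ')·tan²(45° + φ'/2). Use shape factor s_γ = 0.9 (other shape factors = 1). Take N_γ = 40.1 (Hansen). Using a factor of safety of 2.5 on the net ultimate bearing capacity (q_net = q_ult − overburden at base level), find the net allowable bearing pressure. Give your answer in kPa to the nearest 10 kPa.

q_all(net) ≈ 340 kPa

N_q = e^(π·tan36°)·tan²(63°) = 37.75.
With the water table at the surface the whole profile is submerged: γ' = 20.4 − 9.81 = 10.59 kN/m³, so q = γ'·D_f = 12.496 kPa; the same γ' applies in the ½γBN_γ term.
q_ult = q·N_q + 0.5·γ·B·N_γ·s_γ
     = 12.496 × 37.752 + 0.5 × 10.59 × 2 × 40.1 × 0.9
     = 471.76 + 382.19 = 853.96 kPa.
q_net = 853.96 − 12.496 = 841.46 kPa.
q_all(net) = 841.46 / 2.5 = 336.58 kPa.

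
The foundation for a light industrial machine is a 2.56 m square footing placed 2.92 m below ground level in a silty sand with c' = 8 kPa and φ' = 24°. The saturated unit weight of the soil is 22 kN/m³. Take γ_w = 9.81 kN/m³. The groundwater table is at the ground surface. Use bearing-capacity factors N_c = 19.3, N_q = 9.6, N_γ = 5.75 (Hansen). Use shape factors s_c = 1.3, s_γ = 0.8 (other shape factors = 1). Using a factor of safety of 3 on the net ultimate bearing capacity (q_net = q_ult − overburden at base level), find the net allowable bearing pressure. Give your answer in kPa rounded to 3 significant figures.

γ' = 22 − 9.81 = 12.19 kN/m³ (submerged throughout). q = 12.19 × 2.92 = 35.595 kPa; the same γ' applies in the ½γBN_γ term.
c·N_c·s_c = 8 × 19.3 × 1.3 = 200.72 kPa
q·N_q = 35.595 × 9.6 = 341.71 kPa
0.5·γ·B·N_γ·s_γ = 0.5 × 12.19 × 2.56 × 5.75 × 0.8 = 71.775 kPa
q_ult = 200.72 + 341.71 + 71.775 = 614.2 kPa.
q_net = 614.2 − 35.595 = 578.61 kPa.
q_all(net) = 578.61 / 3 = 192.87 kPa.

q_all(net) ≈ 193 kPa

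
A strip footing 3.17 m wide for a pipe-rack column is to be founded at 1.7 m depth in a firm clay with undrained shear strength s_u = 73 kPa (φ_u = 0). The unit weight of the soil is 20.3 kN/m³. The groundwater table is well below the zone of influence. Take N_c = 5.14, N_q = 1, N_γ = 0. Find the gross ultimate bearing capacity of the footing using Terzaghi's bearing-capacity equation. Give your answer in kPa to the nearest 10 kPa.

q_ult ≈ 410 kPa

q = γ·D_f = 20.3 × 1.7 = 34.51 kPa.
c·N_c = 73 × 5.14 = 375.22 kPa
q·N_q = 34.51 × 1 = 34.51 kPa
q_ult = 375.22 + 34.51 = 409.73 kPa.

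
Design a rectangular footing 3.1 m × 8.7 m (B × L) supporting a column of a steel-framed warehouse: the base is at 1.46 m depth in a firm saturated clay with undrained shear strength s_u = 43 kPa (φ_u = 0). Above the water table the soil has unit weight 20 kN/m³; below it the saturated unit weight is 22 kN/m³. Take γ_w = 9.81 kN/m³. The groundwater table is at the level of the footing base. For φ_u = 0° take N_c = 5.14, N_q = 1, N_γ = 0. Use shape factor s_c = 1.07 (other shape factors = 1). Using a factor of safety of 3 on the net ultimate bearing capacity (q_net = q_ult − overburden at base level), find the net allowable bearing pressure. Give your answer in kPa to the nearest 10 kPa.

q = γ·D_f = 20 × 1.46 = 29.2 kPa.
c·N_c·s_c = 43 × 5.14 × 1.07 = 236.49 kPa
q·N_q = 29.2 × 1 = 29.2 kPa
q_ult = 236.49 + 29.2 = 265.69 kPa.
q_net = 265.69 − 29.2 = 236.49 kPa.
q_all(net) = 236.49 / 3 = 78.83 kPa.

q_all(net) ≈ 80 kPa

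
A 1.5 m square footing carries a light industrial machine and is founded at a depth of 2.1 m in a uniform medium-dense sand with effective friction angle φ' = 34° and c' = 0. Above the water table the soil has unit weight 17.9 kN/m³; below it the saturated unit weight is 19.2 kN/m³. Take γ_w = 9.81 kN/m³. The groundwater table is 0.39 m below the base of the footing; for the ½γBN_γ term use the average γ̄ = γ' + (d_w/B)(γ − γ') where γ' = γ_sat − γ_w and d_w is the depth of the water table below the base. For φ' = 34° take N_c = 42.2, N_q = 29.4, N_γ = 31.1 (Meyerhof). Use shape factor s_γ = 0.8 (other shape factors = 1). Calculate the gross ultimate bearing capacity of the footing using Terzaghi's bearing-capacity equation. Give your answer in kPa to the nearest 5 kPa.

q_ult ≈ 1320 kPa

Effective surcharge at the founding depth q = γ·D_f = 17.9 × 2.1 = 37.59 kPa.
With d_w = 0.39 m < B, γ̄ = 9.39 + (0.39/1.5) × (17.9 − 9.39) = 11.603 kN/m³.
q_ult = q·N_q + 0.5·γ·B·N_γ·s_γ
     = 37.59 × 29.4 + 0.5 × 11.603 × 1.5 × 31.1 × 0.8
     = 1105.1 + 216.5 = 1321.7 kPa.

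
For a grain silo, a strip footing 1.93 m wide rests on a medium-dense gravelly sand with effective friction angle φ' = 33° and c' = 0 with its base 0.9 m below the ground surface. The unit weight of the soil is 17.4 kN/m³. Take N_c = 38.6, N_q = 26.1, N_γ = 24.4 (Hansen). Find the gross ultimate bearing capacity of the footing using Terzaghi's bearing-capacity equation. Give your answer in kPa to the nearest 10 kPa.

q_ult ≈ 820 kPa

q = γ·D_f = 17.4 × 0.9 = 15.66 kPa.
q·N_q = 15.66 × 26.1 = 408.73 kPa
0.5·γ·B·N_γ = 0.5 × 17.4 × 1.93 × 24.4 = 409.7 kPa
q_ult = 408.73 + 409.7 = 818.43 kPa.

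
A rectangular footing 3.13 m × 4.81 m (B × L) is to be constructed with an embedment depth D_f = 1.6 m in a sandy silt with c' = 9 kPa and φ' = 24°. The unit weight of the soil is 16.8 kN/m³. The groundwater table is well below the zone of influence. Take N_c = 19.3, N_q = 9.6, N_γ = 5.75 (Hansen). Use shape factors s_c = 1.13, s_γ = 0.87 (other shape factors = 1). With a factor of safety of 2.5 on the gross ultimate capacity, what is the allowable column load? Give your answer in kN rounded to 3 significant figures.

P_all ≈ 3530 kN

q = γ·D_f = 16.8 × 1.6 = 26.88 kPa.
c·N_c·s_c = 9 × 19.3 × 1.13 = 196.28 kPa
q·N_q = 26.88 × 9.6 = 258.05 kPa
0.5·γ·B·N_γ·s_γ = 0.5 × 16.8 × 3.13 × 5.75 × 0.87 = 131.53 kPa
q_ult = 196.28 + 258.05 + 131.53 = 585.85 kPa.
Gross allowable pressure q_all = 585.85 / 2.5 = 234.34 kPa.
Footing area = 15.0553 m², so allowable column load = 234.34 × 15.0553 = 3528.1 kN.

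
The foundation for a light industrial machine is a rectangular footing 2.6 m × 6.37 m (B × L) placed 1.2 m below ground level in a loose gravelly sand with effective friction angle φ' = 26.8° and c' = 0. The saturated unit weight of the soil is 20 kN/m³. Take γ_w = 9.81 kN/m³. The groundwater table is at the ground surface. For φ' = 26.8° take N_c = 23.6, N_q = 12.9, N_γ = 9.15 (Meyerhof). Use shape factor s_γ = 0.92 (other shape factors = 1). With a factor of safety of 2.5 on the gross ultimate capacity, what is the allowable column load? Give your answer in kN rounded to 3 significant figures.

P_all ≈ 1780 kN

With the water table at the surface the whole profile is submerged: γ' = 20 − 9.81 = 10.19 kN/m³, so q = γ'·D_f = 12.228 kPa; the same γ' applies in the ½γBN_γ term.
q_ult = q·N_q + 0.5·γ·B·N_γ·s_γ
     = 12.228 × 12.9 + 0.5 × 10.19 × 2.6 × 9.15 × 0.92
     = 157.74 + 111.51 = 269.25 kPa.
Gross allowable pressure q_all = 269.25 / 2.5 = 107.7 kPa.
Footing area = 16.562 m², so allowable column load = 107.7 × 16.562 = 1783.8 kN.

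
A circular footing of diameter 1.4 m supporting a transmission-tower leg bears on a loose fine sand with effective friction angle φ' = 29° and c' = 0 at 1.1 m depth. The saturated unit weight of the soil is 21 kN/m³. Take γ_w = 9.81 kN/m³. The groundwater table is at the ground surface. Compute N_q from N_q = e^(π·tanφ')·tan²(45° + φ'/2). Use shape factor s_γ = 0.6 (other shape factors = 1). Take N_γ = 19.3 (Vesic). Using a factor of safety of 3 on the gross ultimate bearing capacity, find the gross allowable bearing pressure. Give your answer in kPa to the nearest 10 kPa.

q_all ≈ 100 kPa

N_q = e^(π·tan29°)·tan²(59.5°) = 16.44.
Water table at ground surface, so effective unit weight γ' = 21 − 9.81 = 11.19 kN/m³ is used throughout; overburden q = 11.19 × 1.1 = 12.309 kPa; the same γ' applies in the ½γBN_γ term.
Surcharge term q·N_q = 12.309 × 16.443 = 202.4 kPa; self-weight term 0.5·γ·B·N_γ·s_γ = 0.5 × 11.19 × 1.4 × 19.3 × 0.6 = 90.706 kPa.
q_ult = 202.4 + 90.706 = 293.11 kPa.
q_all = 293.11 / 3 = 97.702 kPa.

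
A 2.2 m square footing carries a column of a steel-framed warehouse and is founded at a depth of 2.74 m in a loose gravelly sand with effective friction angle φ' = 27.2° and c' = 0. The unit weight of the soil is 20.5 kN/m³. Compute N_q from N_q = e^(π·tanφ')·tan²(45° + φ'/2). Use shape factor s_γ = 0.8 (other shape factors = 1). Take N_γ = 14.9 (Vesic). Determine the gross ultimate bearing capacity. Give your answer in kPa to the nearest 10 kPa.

tan27.2° = 0.5139, so N_q = e^(π×0.5139)·tan²(58.6°) = 5.026 × 2.684 = 13.49.
q = γ·D_f = 20.5 × 2.74 = 56.17 kPa.
q·N_q = 56.17 × 13.488 = 757.65 kPa
0.5·γ·B·N_γ·s_γ = 0.5 × 20.5 × 2.2 × 14.9 × 0.8 = 268.8 kPa
q_ult = 757.65 + 268.8 = 1026.4 kPa.

q_ult ≈ 1030 kPa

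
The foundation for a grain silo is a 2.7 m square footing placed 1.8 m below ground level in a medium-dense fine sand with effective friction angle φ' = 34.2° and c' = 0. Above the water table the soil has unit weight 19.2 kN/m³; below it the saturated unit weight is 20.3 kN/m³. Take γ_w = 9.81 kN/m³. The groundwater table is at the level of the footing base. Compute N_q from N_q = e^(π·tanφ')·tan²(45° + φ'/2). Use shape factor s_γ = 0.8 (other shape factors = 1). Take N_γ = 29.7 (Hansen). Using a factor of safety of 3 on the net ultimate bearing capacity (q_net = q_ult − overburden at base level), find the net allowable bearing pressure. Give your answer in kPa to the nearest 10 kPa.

q_all(net) ≈ 450 kPa

N_q = e^(π·tan34.2°)·tan²(62.1°) = 30.17.
Overburden at base level: q = 19.2 × 1.8 = 34.56 kPa.
Below the base the soil is submerged, so the ½γBN_γ term uses γ' = 20.3 − 9.81 = 10.49 kN/m³.
Surcharge term q·N_q = 34.56 × 30.168 = 1042.6 kPa; self-weight term 0.5·γ·B·N_γ·s_γ = 0.5 × 10.49 × 2.7 × 29.7 × 0.8 = 336.48 kPa.
q_ult = 1042.6 + 336.48 = 1379.1 kPa.
q_net = 1379.1 − 34.56 = 1344.5 kPa.
q_all(net) = 1344.5 / 3 = 448.17 kPa.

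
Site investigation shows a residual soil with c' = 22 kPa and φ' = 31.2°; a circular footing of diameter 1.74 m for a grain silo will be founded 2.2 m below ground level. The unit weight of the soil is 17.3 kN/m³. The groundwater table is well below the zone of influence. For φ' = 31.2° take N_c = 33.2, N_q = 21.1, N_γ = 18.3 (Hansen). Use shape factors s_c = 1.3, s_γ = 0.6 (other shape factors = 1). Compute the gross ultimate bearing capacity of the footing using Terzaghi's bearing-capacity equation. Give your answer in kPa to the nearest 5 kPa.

q_ult ≈ 1920 kPa

q = γ·D_f = 17.3 × 2.2 = 38.06 kPa.
c·N_c·s_c = 22 × 33.2 × 1.3 = 949.52 kPa
q·N_q = 38.06 × 21.1 = 803.07 kPa
0.5·γ·B·N_γ·s_γ = 0.5 × 17.3 × 1.74 × 18.3 × 0.6 = 165.26 kPa
q_ult = 949.52 + 803.07 + 165.26 = 1917.8 kPa.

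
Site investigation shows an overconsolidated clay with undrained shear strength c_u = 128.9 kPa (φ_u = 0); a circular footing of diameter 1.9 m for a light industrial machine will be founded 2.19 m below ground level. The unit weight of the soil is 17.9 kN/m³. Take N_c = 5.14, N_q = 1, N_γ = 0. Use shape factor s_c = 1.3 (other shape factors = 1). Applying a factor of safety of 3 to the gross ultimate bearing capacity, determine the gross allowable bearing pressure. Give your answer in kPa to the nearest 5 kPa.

Effective surcharge at the founding depth q = γ·D_f = 17.9 × 2.19 = 39.201 kPa.
q_ult = c·N_c·s_c + q·N_q
     = 128.9 × 5.14 × 1.3 + 39.201 × 1
     = 861.31 + 39.201 = 900.51 kPa.
q_all = q_ult / FS = 900.51 / 3 = 300.17 kPa.

q_all ≈ 300 kPa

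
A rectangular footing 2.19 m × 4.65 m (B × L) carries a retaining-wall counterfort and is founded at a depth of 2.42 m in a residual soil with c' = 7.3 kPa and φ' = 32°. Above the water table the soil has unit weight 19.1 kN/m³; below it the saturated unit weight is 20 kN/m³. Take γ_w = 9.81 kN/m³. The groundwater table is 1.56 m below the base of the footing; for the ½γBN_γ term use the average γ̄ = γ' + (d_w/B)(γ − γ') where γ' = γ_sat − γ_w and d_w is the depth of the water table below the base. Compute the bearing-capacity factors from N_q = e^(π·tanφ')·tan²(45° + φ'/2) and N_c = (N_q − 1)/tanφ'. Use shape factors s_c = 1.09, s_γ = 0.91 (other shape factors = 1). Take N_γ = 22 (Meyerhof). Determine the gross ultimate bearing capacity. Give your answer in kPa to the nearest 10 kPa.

tan32° = 0.6249, so N_q = e^(π×0.6249)·tan²(61°) = 7.121 × 3.255 = 23.18.
N_c = (23.18 − 1)/tan32° = 35.49.
Overburden at base level: q = 19.1 × 2.42 = 46.222 kPa.
The water table is 1.56 m below the base (< B = 2.19 m), so the ½γBN_γ term uses γ̄ = γ' + (d_w/B)(γ − γ') = 10.19 + (1.56/2.19)(19.1 − 10.19) = 16.537 kN/m³.
Cohesion term c·N_c·s_c = 7.3 × 35.49 × 1.09 = 282.4 kPa; surcharge term q·N_q = 46.222 × 23.177 = 1071.3 kPa; self-weight term 0.5·γ·B·N_γ·s_γ = 0.5 × 16.537 × 2.19 × 22 × 0.91 = 362.52 kPa.
q_ult = 282.4 + 1071.3 + 362.52 = 1716.2 kPa.

q_ult ≈ 1720 kPa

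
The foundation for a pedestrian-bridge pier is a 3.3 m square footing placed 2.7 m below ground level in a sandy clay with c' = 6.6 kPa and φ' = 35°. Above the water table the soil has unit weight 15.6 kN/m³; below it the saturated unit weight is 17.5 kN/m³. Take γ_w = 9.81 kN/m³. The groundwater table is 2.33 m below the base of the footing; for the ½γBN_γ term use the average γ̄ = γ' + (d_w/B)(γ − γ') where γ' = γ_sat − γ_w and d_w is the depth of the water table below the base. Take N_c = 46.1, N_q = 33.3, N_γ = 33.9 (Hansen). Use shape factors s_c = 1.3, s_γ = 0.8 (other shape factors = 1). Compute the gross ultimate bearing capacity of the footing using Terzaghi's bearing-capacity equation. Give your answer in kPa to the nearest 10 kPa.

q_ult ≈ 2390 kPa

q = γ·D_f = 15.6 × 2.7 = 42.12 kPa.
γ' = 7.69 kN/m³; averaging over the depth B below the base, γ̄ = γ' + (d_w/B)(γ − γ') = 13.275 kN/m³.
c·N_c·s_c = 6.6 × 46.1 × 1.3 = 395.54 kPa
q·N_q = 42.12 × 33.3 = 1402.6 kPa
0.5·γ·B·N_γ·s_γ = 0.5 × 13.275 × 3.3 × 33.9 × 0.8 = 594.03 kPa
q_ult = 395.54 + 1402.6 + 594.03 = 2392.2 kPa.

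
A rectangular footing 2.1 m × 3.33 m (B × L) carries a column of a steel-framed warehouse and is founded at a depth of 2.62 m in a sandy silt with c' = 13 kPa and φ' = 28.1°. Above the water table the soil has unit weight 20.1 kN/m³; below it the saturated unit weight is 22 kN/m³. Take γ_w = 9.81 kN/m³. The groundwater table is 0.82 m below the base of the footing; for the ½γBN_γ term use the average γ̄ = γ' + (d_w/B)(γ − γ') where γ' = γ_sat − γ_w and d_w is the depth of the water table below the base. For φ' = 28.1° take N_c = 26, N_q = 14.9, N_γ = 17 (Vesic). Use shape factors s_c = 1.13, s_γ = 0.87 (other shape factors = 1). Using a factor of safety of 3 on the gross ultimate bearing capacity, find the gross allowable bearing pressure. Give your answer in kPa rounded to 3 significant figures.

q = γ·D_f = 20.1 × 2.62 = 52.662 kPa.
γ' = 12.19 kN/m³; averaging over the depth B below the base, γ̄ = γ' + (d_w/B)(γ − γ') = 15.279 kN/m³.
c·N_c·s_c = 13 × 26 × 1.13 = 381.94 kPa
q·N_q = 52.662 × 14.9 = 784.66 kPa
0.5·γ·B·N_γ·s_γ = 0.5 × 15.279 × 2.1 × 17 × 0.87 = 237.27 kPa
q_ult = 381.94 + 784.66 + 237.27 = 1403.9 kPa.
q_all = 1403.9 / 3 = 467.96 kPa.

q_all ≈ 468 kPa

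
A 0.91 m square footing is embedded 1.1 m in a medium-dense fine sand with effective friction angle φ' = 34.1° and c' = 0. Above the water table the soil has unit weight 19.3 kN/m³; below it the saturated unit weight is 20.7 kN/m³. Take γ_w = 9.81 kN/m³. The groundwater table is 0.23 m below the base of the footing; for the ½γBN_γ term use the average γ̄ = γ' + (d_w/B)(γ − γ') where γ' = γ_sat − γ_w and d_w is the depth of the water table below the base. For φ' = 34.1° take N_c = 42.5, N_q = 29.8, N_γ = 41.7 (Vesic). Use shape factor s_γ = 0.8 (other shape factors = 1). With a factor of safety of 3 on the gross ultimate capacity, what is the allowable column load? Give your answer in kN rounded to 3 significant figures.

q = γ·D_f = 19.3 × 1.1 = 21.23 kPa.
γ' = 10.89 kN/m³; averaging over the depth B below the base, γ̄ = γ' + (d_w/B)(γ − γ') = 13.016 kN/m³.
q·N_q = 21.23 × 29.8 = 632.65 kPa
0.5·γ·B·N_γ·s_γ = 0.5 × 13.016 × 0.91 × 41.7 × 0.8 = 197.56 kPa
q_ult = 632.65 + 197.56 = 830.22 kPa.
Gross allowable pressure q_all = 830.22 / 3 = 276.74 kPa.
Footing area = 0.8281 m², so allowable column load = 276.74 × 0.8281 = 229.17 kN.

P_all ≈ 229 kN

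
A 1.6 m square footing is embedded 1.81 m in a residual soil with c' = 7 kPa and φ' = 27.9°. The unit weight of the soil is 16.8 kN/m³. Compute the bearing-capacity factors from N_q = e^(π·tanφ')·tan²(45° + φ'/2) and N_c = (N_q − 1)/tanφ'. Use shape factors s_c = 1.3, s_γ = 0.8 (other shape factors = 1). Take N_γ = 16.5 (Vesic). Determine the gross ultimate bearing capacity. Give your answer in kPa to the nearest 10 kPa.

tan27.9° = 0.5295, so N_q = e^(π×0.5295)·tan²(58.95°) = 5.277 × 2.759 = 14.56.
N_c = (14.56 − 1)/tan27.9° = 25.61.
Overburden at base level: q = 16.8 × 1.81 = 30.408 kPa.
Cohesion term c·N_c·s_c = 7 × 25.609 × 1.3 = 233.04 kPa; surcharge term q·N_q = 30.408 × 14.559 = 442.72 kPa; self-weight term 0.5·γ·B·N_γ·s_γ = 0.5 × 16.8 × 1.6 × 16.5 × 0.8 = 177.41 kPa.
q_ult = 233.04 + 442.72 + 177.41 = 853.16 kPa.

q_ult ≈ 850 kPa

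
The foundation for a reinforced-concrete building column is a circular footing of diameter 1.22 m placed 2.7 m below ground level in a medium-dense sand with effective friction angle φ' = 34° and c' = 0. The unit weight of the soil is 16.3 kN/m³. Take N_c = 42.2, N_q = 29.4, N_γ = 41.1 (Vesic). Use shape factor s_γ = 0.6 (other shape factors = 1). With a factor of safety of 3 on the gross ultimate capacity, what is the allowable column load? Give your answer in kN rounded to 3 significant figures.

Effective surcharge at the founding depth q = γ·D_f = 16.3 × 2.7 = 44.01 kPa.
q_ult = q·N_q + 0.5·γ·B·N_γ·s_γ
     = 44.01 × 29.4 + 0.5 × 16.3 × 1.22 × 41.1 × 0.6
     = 1293.9 + 245.19 = 1539.1 kPa.
Gross allowable pressure q_all = 1539.1 / 3 = 513.03 kPa.
Footing area = 1.169 m², so allowable column load = 513.03 × 1.169 = 599.73 kN.

P_all ≈ 600 kN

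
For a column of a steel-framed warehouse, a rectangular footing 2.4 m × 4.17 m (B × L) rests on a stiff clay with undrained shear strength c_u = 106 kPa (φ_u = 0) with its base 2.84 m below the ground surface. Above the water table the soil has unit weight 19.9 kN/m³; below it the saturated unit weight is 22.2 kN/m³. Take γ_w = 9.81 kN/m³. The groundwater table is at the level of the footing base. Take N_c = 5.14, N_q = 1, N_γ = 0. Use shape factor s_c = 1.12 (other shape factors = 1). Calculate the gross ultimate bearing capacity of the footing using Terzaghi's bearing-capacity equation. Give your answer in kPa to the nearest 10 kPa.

q = γ·D_f = 19.9 × 2.84 = 56.516 kPa.
c·N_c·s_c = 106 × 5.14 × 1.12 = 610.22 kPa
q·N_q = 56.516 × 1 = 56.516 kPa
q_ult = 610.22 + 56.516 = 666.74 kPa.

q_ult ≈ 670 kPa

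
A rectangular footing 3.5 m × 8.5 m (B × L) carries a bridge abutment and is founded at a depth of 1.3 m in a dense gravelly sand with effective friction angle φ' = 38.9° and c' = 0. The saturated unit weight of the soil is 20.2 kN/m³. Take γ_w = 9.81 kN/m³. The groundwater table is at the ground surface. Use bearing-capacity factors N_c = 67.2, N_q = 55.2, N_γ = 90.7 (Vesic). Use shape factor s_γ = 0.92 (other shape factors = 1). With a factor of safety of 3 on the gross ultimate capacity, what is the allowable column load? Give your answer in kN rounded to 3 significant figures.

Water table at ground surface, so effective unit weight γ' = 20.2 − 9.81 = 10.39 kN/m³ is used throughout; overburden q = 10.39 × 1.3 = 13.507 kPa; the same γ' applies in the ½γBN_γ term.
Surcharge term q·N_q = 13.507 × 55.2 = 745.59 kPa; self-weight term 0.5·γ·B·N_γ·s_γ = 0.5 × 10.39 × 3.5 × 90.7 × 0.92 = 1517.2 kPa.
q_ult = 745.59 + 1517.2 = 2262.8 kPa.
Gross allowable pressure q_all = 2262.8 / 3 = 754.27 kPa.
Footing area = 29.75 m², so allowable column load = 754.27 × 29.75 = 22440 kN.

P_all ≈ 22400 kN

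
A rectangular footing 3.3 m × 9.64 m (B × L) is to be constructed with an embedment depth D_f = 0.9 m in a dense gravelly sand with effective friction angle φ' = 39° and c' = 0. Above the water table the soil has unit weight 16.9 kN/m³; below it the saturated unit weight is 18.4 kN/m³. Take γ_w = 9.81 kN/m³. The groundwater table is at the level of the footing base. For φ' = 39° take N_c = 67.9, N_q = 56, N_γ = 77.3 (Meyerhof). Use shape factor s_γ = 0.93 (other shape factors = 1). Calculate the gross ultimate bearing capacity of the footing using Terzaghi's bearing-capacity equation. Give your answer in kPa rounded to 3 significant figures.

Effective surcharge at the founding depth q = γ·D_f = 16.9 × 0.9 = 15.21 kPa.
The water table coincides with the base, so in the self-weight term γ → γ' = 8.59 kN/m³.
q_ult = q·N_q + 0.5·γ·B·N_γ·s_γ
     = 15.21 × 56 + 0.5 × 8.59 × 3.3 × 77.3 × 0.93
     = 851.76 + 1018.9 = 1870.7 kPa.

q_ult ≈ 1870 kPa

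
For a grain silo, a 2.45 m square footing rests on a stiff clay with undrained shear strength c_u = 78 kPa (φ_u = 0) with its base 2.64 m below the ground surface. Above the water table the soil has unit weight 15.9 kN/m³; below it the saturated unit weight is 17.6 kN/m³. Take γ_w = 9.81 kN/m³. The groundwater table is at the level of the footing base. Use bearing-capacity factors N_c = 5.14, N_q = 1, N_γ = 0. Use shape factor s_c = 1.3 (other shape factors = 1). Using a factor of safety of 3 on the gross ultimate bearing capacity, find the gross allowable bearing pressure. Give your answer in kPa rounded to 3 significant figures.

q_all ≈ 188 kPa

Effective surcharge at the founding depth q = γ·D_f = 15.9 × 2.64 = 41.976 kPa.
q_ult = c·N_c·s_c + q·N_q
     = 78 × 5.14 × 1.3 + 41.976 × 1
     = 521.2 + 41.976 = 563.17 kPa.
q_all = 563.17 / 3 = 187.72 kPa.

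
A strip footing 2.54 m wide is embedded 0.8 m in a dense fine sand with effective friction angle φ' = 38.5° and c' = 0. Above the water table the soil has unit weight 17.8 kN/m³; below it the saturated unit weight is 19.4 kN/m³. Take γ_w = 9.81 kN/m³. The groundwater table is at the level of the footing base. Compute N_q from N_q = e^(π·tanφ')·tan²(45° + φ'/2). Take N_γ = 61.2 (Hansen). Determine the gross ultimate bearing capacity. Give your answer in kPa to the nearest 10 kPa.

tan38.5° = 0.7954, so N_q = e^(π×0.7954)·tan²(64.25°) = 12.17 × 4.298 = 52.31.
Effective surcharge at the founding depth q = γ·D_f = 17.8 × 0.8 = 14.24 kPa.
The water table coincides with the base, so in the self-weight term γ → γ' = 9.59 kN/m³.
q_ult = q·N_q + 0.5·γ·B·N_γ
     = 14.24 × 52.307 + 0.5 × 9.59 × 2.54 × 61.2
     = 744.86 + 745.37 = 1490.2 kPa.

q_ult ≈ 1490 kPa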